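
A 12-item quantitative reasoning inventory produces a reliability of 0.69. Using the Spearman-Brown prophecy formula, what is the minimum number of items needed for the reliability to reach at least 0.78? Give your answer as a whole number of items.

20

Rearranging the Spearman-Brown formula for n,
n = r*(1 − r) / [ r (1 − r*) ]
n = 0.78(1 − 0.69) / [0.69(1 − 0.78)]
  = 0.2418 / 0.1518 = 1.5929
1.5929 × 12 = 19.11 → 20 items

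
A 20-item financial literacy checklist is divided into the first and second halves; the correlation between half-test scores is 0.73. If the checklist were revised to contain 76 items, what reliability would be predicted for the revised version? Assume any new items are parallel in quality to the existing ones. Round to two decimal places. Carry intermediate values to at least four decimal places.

0.95

First correct the split-half correlation to full-test reliability: r_full = 2 × 0.73 / (1 + 0.73) ≈ 0.8439
Then adjust to 76 items: n = 76/20 = 3.8000
r_new = n·r_full / (1 + (n − 1)·r_full) = 3.2068 / 3.3629 ≈ 0.9536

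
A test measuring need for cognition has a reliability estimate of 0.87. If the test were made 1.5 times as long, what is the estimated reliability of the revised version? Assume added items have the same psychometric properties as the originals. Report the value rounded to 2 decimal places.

r_new = (1.5 × 0.87) / (1 + (1.5 − 1) × 0.87)
     = 1.3050 / 1.4350 = 0.9094

0.91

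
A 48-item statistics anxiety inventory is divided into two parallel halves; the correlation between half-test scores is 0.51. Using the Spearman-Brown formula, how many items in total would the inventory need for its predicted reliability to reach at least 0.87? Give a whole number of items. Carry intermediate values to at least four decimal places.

155

Corrected full-test reliability: r_full = 2 × 0.51 / (1 + 0.51) ≈ 0.6755
Solve Spearman-Brown for n: n = 0.87(1 − 0.6755) / [0.6755(1 − 0.87)] = 3.2149
Required items = 3.2149 × 48 = 154.32, so 155 items.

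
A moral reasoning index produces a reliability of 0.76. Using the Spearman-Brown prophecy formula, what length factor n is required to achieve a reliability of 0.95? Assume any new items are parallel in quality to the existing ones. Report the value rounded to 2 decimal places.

Spearman-Brown solved for the length factor n:
n = r*(1 − r) / [ r (1 − r*) ]
n = 0.95 × (1 − 0.76) / [ 0.76 × (1 − 0.95) ]
n = 0.2280 / 0.0380 ≈ 6.0000

6.00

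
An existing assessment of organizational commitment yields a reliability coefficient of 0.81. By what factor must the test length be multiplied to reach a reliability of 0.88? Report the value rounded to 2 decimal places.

1.72

Spearman-Brown solved for the length factor n:
n = r_target (1 − r_old) / [ r_old (1 − r_target) ]
n = [0.88 × 0.19] / [0.81 × 0.12]
  = 0.1672 / 0.0972 = 1.7202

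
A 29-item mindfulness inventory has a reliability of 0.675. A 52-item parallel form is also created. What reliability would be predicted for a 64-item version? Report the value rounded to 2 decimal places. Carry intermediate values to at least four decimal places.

The 52-item form is not needed; work directly from the 29-item form with n = 64/29 = 2.2069.
r_{64} = n·r / (1 + (n − 1)·r) = 1.4897 / 1.8147 ≈ 0.8209

0.82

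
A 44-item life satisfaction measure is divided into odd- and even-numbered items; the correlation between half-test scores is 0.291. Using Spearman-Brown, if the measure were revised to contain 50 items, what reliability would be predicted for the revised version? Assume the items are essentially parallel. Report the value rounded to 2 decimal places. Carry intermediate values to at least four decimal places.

0.48

Full-test reliability from the split-half r: r_full = 2(0.291)/(1 + 0.291) = 0.4508
Then adjust to 50 items: n = 50/44 = 1.1364
r_new = n·r_full / (1 + (n − 1)·r_full) = 0.5123 / 1.0615 ≈ 0.4826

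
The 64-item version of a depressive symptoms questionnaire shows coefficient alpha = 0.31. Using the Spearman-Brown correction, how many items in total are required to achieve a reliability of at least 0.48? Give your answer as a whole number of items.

Invert Spearman-Brown to solve for n:
n = r*(1 − r) / [ r (1 − r*) ]
n = 0.48(1 − 0.31) / [0.31(1 − 0.48)]
n = 0.3312 / 0.1612 ≈ 2.0546
So the test needs 2.0546 × 64 ≈ 131.49 items; rounding up, 132.

132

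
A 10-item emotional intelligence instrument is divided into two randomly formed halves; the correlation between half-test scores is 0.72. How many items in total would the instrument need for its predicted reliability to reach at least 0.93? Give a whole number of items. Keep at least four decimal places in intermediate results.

r_full = 2(0.72)/(1 + 0.72) = 0.8372
n = r_tgt(1 − r_full) / [r_full(1 − r_tgt)] = 0.93 × 0.1628 / (0.8372 × 0.07) ≈ 2.5835
Required items = 2.5835 × 10 = 25.84, so 26 items.

26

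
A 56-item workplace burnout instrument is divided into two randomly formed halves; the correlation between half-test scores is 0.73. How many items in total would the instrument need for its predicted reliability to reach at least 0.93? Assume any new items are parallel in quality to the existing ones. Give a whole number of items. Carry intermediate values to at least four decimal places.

r_full = 2(0.73)/(1 + 0.73) = 0.8439
Solve Spearman-Brown for n: n = 0.93(1 − 0.8439) / [0.8439(1 − 0.93)] = 2.4575
Required items = 2.4575 × 56 = 137.62, so 138 items.

138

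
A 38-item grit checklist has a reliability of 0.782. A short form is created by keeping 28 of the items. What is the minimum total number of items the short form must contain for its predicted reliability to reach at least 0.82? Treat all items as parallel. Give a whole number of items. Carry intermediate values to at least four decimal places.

Short-form reliability: n = 28/38 = 0.7368; r_28 = n·r/(1+(n−1)r) ≈ 0.7255
Length factor from the short form to reach 0.82: n' = 0.82(1 − 0.7255) / [0.7255(1 − 0.82)] ≈ 1.7236
Total items = 1.7236 × 28 = 48.26, rounded up to 49.

49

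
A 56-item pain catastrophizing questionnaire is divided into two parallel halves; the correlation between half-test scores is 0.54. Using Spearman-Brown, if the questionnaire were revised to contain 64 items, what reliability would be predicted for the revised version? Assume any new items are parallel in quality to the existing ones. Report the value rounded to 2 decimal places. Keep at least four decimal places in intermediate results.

0.73

Spearman-Brown correction (n = 2): r_full = 2·0.54/(1 + 0.54) = 0.7013
Length factor from 56 to 64 items: n = 64/56 = 1.1429
r_new = n·r_full / (1 + (n − 1)·r_full) = 0.8015 / 1.1002 ≈ 0.7285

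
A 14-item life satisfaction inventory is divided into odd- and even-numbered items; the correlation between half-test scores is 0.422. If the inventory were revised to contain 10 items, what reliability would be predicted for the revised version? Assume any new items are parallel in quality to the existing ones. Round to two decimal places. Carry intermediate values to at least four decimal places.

First correct the split-half correlation to full-test reliability: r_full = 2 × 0.422 / (1 + 0.422) ≈ 0.5935
Length factor from 14 to 10 items: n = 10/14 = 0.7143
r_new = n·r_full / (1 + (n − 1)·r_full) = 0.4239 / 0.8304 ≈ 0.5105

0.51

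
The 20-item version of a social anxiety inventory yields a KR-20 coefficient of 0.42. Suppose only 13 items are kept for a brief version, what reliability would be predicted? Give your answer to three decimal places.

0.320

The new length is 13/20 = 0.65 times the old.
r_new = 0.65·0.42 / [1 + (0.65 − 1)·0.42]
     = 0.2730 / 0.8530 = 0.3200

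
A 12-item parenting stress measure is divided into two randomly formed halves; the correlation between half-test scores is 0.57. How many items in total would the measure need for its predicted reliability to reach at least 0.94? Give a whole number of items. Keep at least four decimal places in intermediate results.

r_full = 2(0.57)/(1 + 0.57) = 0.7261
Solve Spearman-Brown for n: n = 0.94(1 − 0.7261) / [0.7261(1 − 0.94)] = 5.9098
Required items = 5.9098 × 12 = 70.92, so 71 items.

71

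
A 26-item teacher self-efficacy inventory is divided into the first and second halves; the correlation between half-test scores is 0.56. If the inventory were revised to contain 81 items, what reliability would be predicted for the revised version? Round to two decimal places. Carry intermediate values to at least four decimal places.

Spearman-Brown correction (n = 2): r_full = 2·0.56/(1 + 0.56) = 0.7179
Length factor from 26 to 81 items: n = 81/26 = 3.1154
r_new = n·r_full / (1 + (n − 1)·r_full) = 2.2365 / 2.5186 ≈ 0.8880

0.89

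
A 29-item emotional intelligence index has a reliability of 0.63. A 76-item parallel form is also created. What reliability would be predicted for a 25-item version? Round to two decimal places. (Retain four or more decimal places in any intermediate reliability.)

0.59

Only the ratio of lengths matters: n = 25/29 = 0.8621
r_{25} = n·r / (1 + (n − 1)·r) = 0.5431 / 0.9131 ≈ 0.5948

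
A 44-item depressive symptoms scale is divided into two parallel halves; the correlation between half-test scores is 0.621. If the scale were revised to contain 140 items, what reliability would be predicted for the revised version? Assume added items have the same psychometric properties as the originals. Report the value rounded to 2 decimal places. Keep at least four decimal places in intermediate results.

Spearman-Brown correction (n = 2): r_full = 2·0.621/(1 + 0.621) = 0.7662
Length factor from 44 to 140 items: n = 140/44 = 3.1818
r_new = n·r_full / (1 + (n − 1)·r_full) = 2.4379 / 2.6717 ≈ 0.9125

0.91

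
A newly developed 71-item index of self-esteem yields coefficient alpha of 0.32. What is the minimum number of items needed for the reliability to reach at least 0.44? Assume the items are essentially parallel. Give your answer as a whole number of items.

119

Rearranging the Spearman-Brown formula for n,
n = r*(1 − r) / [ r (1 − r*) ]
n = 0.44(1 − 0.32) / [0.32(1 − 0.44)]
n = 0.2992 / 0.1792 ≈ 1.6696
1.6696 × 71 = 118.54 → 119 items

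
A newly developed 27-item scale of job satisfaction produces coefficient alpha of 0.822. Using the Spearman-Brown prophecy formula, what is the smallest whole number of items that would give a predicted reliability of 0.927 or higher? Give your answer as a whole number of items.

Invert Spearman-Brown to solve for n:
n = r_target (1 − r_old) / [ r_old (1 − r_target) ]
n = 0.927 × (1 − 0.822) / [ 0.822 × (1 − 0.927) ]
n = 0.165006 / 0.060006 ≈ 2.7498
2.7498 × 27 = 74.24 → 75 items

75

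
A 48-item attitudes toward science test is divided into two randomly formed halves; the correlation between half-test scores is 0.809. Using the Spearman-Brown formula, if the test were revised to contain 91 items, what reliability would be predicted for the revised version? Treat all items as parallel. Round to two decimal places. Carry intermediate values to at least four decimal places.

First correct the split-half correlation to full-test reliability: r_full = 2 × 0.809 / (1 + 0.809) ≈ 0.8944
Then adjust to 91 items: n = 91/48 = 1.8958
r_new = n·r_full / (1 + (n − 1)·r_full) = 1.6956 / 1.8012 ≈ 0.9414

0.94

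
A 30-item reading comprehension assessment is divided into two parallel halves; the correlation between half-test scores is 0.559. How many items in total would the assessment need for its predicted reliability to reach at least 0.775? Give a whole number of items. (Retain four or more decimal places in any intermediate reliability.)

Corrected full-test reliability: r_full = 2 × 0.559 / (1 + 0.559) ≈ 0.7171
Solve Spearman-Brown for n: n = 0.775(1 − 0.7171) / [0.7171(1 − 0.775)] = 1.3589
Items = 1.3589 × 30 ≈ 40.77 → 41

41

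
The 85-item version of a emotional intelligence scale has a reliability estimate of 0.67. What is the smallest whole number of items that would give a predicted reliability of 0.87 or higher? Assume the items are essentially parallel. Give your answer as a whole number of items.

281

n = 0.87(1 − 0.67) / [0.67(1 − 0.87)]
  = 0.2871 / 0.0871 = 3.2962
Items needed = n × 85 = 3.2962 × 85 ≈ 280.18 → round up to 281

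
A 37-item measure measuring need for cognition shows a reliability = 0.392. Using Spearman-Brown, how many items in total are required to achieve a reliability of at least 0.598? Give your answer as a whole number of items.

86

Rearranging the Spearman-Brown formula for n,
n = r_target (1 − r_old) / [ r_old (1 − r_target) ]
n = [0.598 × 0.608] / [0.392 × 0.402]
n = 0.363584 / 0.157584 ≈ 2.3072
2.3072 × 37 = 85.37 → 86 items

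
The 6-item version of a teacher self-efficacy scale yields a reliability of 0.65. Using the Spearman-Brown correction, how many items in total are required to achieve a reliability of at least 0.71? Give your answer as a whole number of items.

8

Rearranging the Spearman-Brown formula for n,
n = r_target (1 − r_old) / [ r_old (1 − r_target) ]
n = 0.71 × (1 − 0.65) / [ 0.65 × (1 − 0.71) ]
  = 0.2485 / 0.1885 = 1.3183
Items needed = n × 6 = 1.3183 × 6 ≈ 7.91 → round up to 8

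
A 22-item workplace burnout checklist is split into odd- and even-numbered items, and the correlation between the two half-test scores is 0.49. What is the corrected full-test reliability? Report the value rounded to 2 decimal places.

Apply the Spearman-Brown correction with n = 2:
r_full = 2r_hh / (1 + r_hh) = 2 × 0.49 / (1 + 0.49)
       = 0.9800 / 1.4900 = 0.6577

0.66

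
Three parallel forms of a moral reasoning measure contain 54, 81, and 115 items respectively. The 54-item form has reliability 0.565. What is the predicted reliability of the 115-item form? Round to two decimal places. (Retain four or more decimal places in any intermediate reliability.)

0.73

Only the ratio of lengths matters: n = 115/54 = 2.1296
r_{115} = n·r / (1 + (n − 1)·r) = 1.2032 / 1.6382 ≈ 0.7345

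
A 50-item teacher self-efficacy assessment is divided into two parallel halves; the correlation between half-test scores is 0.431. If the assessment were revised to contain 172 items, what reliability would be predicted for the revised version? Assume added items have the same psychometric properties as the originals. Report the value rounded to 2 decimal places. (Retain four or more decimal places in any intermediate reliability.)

0.84

Full-test reliability from the split-half r: r_full = 2(0.431)/(1 + 0.431) = 0.6024
Length factor from 50 to 172 items: n = 172/50 = 3.4400
r_new = n·r_full / (1 + (n − 1)·r_full) = 2.0723 / 2.4699 ≈ 0.8390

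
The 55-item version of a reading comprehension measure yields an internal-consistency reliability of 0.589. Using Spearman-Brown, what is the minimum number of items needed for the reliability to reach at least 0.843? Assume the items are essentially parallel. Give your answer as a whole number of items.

Rearranging the Spearman-Brown formula for n,
n = r*(1 − r) / [ r (1 − r*) ]
n = [0.843 × 0.411] / [0.589 × 0.157]
n = 0.346473 / 0.092473 ≈ 3.7467
So the test needs 3.7467 × 55 ≈ 206.07 items; rounding up, 207.

207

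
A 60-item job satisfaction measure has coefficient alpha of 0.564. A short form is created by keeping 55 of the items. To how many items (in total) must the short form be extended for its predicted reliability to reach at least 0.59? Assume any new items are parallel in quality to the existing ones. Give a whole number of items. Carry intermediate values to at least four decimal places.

67

Short-form reliability: n = 55/60 = 0.9167; r_55 = n·r/(1+(n−1)r) ≈ 0.5425
Length factor from the short form to reach 0.59: n' = 0.59(1 − 0.5425) / [0.5425(1 − 0.59)] ≈ 1.2136
Items = 1.2136 × 55 ≈ 66.75 → 67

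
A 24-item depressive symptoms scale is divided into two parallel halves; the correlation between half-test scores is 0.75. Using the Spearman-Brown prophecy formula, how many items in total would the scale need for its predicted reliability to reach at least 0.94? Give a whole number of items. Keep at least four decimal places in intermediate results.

r_full = 2(0.75)/(1 + 0.75) = 0.8571
Solve Spearman-Brown for n: n = 0.94(1 − 0.8571) / [0.8571(1 − 0.94)] = 2.6120
Required items = 2.6120 × 24 = 62.69, so 63 items.

63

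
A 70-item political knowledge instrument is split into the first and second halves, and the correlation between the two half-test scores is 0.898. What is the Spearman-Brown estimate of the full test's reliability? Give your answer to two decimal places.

0.95

Each half is half the length of the full test, so the full test is n = 2 times a half.
r_full = 2(0.898) / (1 + 0.898)
       = 1.7960 / 1.8980 = 0.9463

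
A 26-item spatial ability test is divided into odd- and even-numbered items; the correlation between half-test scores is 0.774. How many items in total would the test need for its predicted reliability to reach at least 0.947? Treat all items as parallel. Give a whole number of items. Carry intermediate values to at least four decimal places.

68

Corrected full-test reliability: r_full = 2 × 0.774 / (1 + 0.774) ≈ 0.8726
Solve Spearman-Brown for n: n = 0.947(1 − 0.8726) / [0.8726(1 − 0.947)] = 2.6087
Required items = 2.6087 × 26 = 67.83, so 68 items.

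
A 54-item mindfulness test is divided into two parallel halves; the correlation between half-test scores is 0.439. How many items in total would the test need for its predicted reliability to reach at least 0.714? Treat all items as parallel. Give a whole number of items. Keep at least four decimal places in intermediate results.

87

r_full = 2(0.439)/(1 + 0.439) = 0.6101
n = r_tgt(1 − r_full) / [r_full(1 − r_tgt)] = 0.714 × 0.3899 / (0.6101 × 0.286) ≈ 1.5955
Items = 1.5955 × 54 ≈ 86.16 → 87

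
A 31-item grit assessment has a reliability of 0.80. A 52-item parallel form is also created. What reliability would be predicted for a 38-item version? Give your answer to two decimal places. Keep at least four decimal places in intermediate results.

0.83

Only the ratio of lengths matters: n = 38/31 = 1.2258
r_{38} = n·r / (1 + (n − 1)·r) = 0.9806 / 1.1806 ≈ 0.8306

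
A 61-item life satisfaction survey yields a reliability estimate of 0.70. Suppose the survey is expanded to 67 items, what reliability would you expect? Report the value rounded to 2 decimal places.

The new length is 67/61 = 1.0984 times the old.
By Spearman-Brown, r_new = n r / (1 + (n − 1) r).
r_new = (1.0984 × 0.70) / (1 + (1.0984 − 1) × 0.70)
     = 0.7689 / 1.0689 = 0.7193

0.72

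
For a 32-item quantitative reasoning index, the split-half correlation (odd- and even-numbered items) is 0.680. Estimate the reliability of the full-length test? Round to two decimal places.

Apply the Spearman-Brown correction with n = 2:
r_full = 2r_hh / (1 + r_hh) = 2 × 0.680 / (1 + 0.680)
r_full = 1.3600 / 1.6800 ≈ 0.8095

0.81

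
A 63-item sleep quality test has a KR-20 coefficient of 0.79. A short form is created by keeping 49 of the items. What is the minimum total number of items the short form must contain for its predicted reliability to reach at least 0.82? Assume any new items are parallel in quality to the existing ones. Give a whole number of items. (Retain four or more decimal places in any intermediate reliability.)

Short-form reliability: n = 49/63 = 0.7778; r_49 = n·r/(1+(n−1)r) ≈ 0.7453
Length factor from the short form to reach 0.82: n' = 0.82(1 − 0.7453) / [0.7453(1 − 0.82)] ≈ 1.5568
Items = 1.5568 × 49 ≈ 76.28 → 77

77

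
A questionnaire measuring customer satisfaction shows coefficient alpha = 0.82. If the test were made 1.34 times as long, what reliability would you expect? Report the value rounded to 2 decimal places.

r_new = 1.34·0.82 / [1 + (1.34 − 1)·0.82]
r_new = 1.0988 / 1.2788 ≈ 0.8592

0.86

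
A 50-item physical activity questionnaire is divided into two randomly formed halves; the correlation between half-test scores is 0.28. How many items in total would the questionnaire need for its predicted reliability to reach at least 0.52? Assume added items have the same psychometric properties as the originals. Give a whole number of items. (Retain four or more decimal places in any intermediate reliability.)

70

r_full = 2(0.28)/(1 + 0.28) = 0.4375
Solve Spearman-Brown for n: n = 0.52(1 − 0.4375) / [0.4375(1 − 0.52)] = 1.3929
Required items = 1.3929 × 50 = 69.64, so 70 items.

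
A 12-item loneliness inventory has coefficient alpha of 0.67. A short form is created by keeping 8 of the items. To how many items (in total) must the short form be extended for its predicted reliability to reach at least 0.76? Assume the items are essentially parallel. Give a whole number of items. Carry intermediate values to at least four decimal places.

First, r for the 8-item form: n = 8/12 = 0.6667, so r_8 = 0.6667·0.67/(1 + (0.6667 − 1)·0.67) = 0.5751
Then solve for n' with r_old = 0.5751, r_target = 0.76: n' = 0.76(1 − 0.5751)/[0.5751(1 − 0.76)] = 2.3396
Items = 2.3396 × 8 ≈ 18.72 → 19

19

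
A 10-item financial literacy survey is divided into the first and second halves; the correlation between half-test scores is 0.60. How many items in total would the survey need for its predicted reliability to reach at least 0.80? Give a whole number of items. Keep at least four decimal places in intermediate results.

14

Corrected full-test reliability: r_full = 2 × 0.60 / (1 + 0.60) ≈ 0.7500
n = r_tgt(1 − r_full) / [r_full(1 − r_tgt)] = 0.80 × 0.2500 / (0.7500 × 0.20) ≈ 1.3333
Items = 1.3333 × 10 ≈ 13.33 → 14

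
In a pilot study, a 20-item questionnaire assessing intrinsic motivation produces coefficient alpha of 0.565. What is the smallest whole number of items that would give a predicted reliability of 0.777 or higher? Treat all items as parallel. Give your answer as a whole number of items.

54

n = [0.777 × 0.435] / [0.565 × 0.223]
  = 0.337995 / 0.125995 = 2.6826
Items needed = n × 20 = 2.6826 × 20 ≈ 53.65 → round up to 54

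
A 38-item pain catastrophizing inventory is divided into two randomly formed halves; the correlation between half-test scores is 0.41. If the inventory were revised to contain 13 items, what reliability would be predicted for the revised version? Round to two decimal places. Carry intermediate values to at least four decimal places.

0.32

Full-test reliability from the split-half r: r_full = 2(0.41)/(1 + 0.41) = 0.5816
Length factor from 38 to 13 items: n = 13/38 = 0.3421
r_new = n·r_full / (1 + (n − 1)·r_full) = 0.1990 / 0.6174 ≈ 0.3223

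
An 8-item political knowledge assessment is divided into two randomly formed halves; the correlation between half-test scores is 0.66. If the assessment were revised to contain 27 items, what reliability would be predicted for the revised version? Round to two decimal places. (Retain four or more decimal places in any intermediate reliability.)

First correct the split-half correlation to full-test reliability: r_full = 2 × 0.66 / (1 + 0.66) ≈ 0.7952
Length factor from 8 to 27 items: n = 27/8 = 3.3750
r_new = n·r_full / (1 + (n − 1)·r_full) = 2.6838 / 2.8886 ≈ 0.9291

0.93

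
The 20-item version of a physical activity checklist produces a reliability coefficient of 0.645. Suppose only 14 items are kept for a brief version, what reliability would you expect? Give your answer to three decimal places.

n = 14/20 = 0.7
r_new = (0.7 × 0.645) / (1 + (0.7 − 1) × 0.645)
     = 0.4515 / 0.8065 = 0.5598

0.560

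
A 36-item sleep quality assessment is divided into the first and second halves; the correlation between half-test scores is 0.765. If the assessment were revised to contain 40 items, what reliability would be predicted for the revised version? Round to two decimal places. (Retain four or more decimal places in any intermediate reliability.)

First correct the split-half correlation to full-test reliability: r_full = 2 × 0.765 / (1 + 0.765) ≈ 0.8669
Length factor from 36 to 40 items: n = 40/36 = 1.1111
r_new = n·r_full / (1 + (n − 1)·r_full) = 0.9632 / 1.0963 ≈ 0.8786

0.88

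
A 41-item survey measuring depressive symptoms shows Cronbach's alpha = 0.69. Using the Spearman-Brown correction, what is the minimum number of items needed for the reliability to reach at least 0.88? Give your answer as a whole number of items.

n = 0.88 × (1 − 0.69) / [ 0.69 × (1 − 0.88) ]
  = 0.2728 / 0.0828 = 3.2947
So the test needs 3.2947 × 41 ≈ 135.08 items; rounding up, 136.

136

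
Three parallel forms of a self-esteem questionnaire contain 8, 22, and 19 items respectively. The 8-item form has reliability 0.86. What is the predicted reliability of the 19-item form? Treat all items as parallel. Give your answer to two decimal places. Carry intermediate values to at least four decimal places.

0.94

Only the ratio of lengths matters: n = 19/8 = 2.3750
r_{19} = n·r / (1 + (n − 1)·r) = 2.0425 / 2.1825 ≈ 0.9359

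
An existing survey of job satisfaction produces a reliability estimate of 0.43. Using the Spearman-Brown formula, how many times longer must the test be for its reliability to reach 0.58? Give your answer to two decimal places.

1.83

Rearranging the Spearman-Brown formula for n,
n = r_target (1 − r_old) / [ r_old (1 − r_target) ]
n = 0.58(1 − 0.43) / [0.43(1 − 0.58)]
n = 0.3306 / 0.1806 ≈ 1.8306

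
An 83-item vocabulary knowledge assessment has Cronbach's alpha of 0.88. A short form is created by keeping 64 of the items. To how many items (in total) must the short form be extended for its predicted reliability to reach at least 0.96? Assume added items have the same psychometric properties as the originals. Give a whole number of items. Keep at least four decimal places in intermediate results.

First, r for the 64-item form: n = 64/83 = 0.7711, so r_64 = 0.7711·0.88/(1 + (0.7711 − 1)·0.88) = 0.8497
Then solve for n' with r_old = 0.8497, r_target = 0.96: n' = 0.96(1 − 0.8497)/[0.8497(1 − 0.96)] = 4.2453
Total items = 4.2453 × 64 = 271.70, rounded up to 272.

272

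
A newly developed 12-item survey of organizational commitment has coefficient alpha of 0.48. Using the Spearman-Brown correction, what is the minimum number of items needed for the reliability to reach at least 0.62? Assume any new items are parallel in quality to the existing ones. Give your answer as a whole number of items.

22

Invert Spearman-Brown to solve for n:
n = r_target (1 − r_old) / [ r_old (1 − r_target) ]
n = 0.62(1 − 0.48) / [0.48(1 − 0.62)]
  = 0.3224 / 0.1824 = 1.7675
So the test needs 1.7675 × 12 ≈ 21.21 items; rounding up, 22.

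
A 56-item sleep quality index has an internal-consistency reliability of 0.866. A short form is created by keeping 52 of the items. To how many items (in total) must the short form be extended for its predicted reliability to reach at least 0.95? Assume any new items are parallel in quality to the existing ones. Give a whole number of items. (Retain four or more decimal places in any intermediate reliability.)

165

First, r for the 52-item form: n = 52/56 = 0.9286, so r_52 = 0.9286·0.866/(1 + (0.9286 − 1)·0.866) = 0.8572
Length factor from the short form to reach 0.95: n' = 0.95(1 − 0.8572) / [0.8572(1 − 0.95)] ≈ 3.1652
Items = 3.1652 × 52 ≈ 164.59 → 165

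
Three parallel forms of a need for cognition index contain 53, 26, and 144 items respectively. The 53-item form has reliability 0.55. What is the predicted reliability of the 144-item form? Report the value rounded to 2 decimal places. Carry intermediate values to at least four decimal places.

0.77

Only the ratio of lengths matters: n = 144/53 = 2.7170
r_{144} = n·r / (1 + (n − 1)·r) = 1.4944 / 1.9444 ≈ 0.7686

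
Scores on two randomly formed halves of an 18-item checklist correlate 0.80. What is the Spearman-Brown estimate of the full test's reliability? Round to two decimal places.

0.89

Apply the Spearman-Brown correction with n = 2:
r_full = 2(0.80) / (1 + 0.80)
       = 1.6000 / 1.8000 = 0.8889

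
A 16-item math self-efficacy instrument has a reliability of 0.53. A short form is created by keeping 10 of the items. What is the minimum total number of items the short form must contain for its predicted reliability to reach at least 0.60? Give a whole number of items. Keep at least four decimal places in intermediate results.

22

Short-form reliability: n = 10/16 = 0.6250; r_10 = n·r/(1+(n−1)r) ≈ 0.4134
Length factor from the short form to reach 0.60: n' = 0.60(1 − 0.4134) / [0.4134(1 − 0.60)] ≈ 2.1284
Total items = 2.1284 × 10 = 21.28, rounded up to 22.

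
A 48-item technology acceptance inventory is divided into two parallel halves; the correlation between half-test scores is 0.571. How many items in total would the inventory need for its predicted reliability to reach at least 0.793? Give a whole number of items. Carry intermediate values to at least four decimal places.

70

Corrected full-test reliability: r_full = 2 × 0.571 / (1 + 0.571) ≈ 0.7269
n = r_tgt(1 − r_full) / [r_full(1 − r_tgt)] = 0.793 × 0.2731 / (0.7269 × 0.207) ≈ 1.4393
Required items = 1.4393 × 48 = 69.09, so 70 items.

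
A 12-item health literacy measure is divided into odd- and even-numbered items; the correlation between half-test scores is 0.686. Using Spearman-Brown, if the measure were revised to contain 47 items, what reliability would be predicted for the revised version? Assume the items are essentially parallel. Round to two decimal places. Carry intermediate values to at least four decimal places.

0.94

Spearman-Brown correction (n = 2): r_full = 2·0.686/(1 + 0.686) = 0.8138
Then adjust to 47 items: n = 47/12 = 3.9167
r_new = n·r_full / (1 + (n − 1)·r_full) = 3.1874 / 3.3736 ≈ 0.9448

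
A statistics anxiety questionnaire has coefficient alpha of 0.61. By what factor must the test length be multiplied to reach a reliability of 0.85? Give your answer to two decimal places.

3.62

Spearman-Brown solved for the length factor n:
n = r*(1 − r) / [ r (1 − r*) ]
n = 0.85 × (1 − 0.61) / [ 0.61 × (1 − 0.85) ]
n = 0.3315 / 0.0915 ≈ 3.6230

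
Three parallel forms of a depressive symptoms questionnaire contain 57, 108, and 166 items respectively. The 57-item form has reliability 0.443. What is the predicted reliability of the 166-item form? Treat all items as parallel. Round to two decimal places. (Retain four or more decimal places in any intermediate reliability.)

0.70

The 108-item form is not needed; work directly from the 57-item form with n = 166/57 = 2.9123.
r_{166} = n·r / (1 + (n − 1)·r) = 1.2901 / 1.8471 ≈ 0.6984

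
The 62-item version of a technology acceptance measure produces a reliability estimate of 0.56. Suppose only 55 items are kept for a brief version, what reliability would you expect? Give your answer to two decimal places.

Length ratio n = 55/62 = 0.8871
By Spearman-Brown, r_new = n r / (1 + (n − 1) r).
r_new = 0.8871·0.56 / [1 + (0.8871 − 1)·0.56]
     = 0.4968 / 0.9368 = 0.5303

0.53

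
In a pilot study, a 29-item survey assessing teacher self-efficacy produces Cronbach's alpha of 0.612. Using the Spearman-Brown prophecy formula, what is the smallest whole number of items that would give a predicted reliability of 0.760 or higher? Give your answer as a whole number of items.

59

Rearranging the Spearman-Brown formula for n,
n = r*(1 − r) / [ r (1 − r*) ]
n = [0.760 × 0.388] / [0.612 × 0.240]
  = 0.294880 / 0.146880 = 2.0076
So the test needs 2.0076 × 29 ≈ 58.22 items; rounding up, 59.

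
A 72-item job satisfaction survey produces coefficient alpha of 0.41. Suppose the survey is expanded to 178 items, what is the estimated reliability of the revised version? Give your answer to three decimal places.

n = 178/72 = 2.4722
By Spearman-Brown, r_new = n r / (1 + (n − 1) r).
r_new = (2.4722 × 0.41) / (1 + (2.4722 − 1) × 0.41)
     = 1.0136 / 1.6036 = 0.6321

0.632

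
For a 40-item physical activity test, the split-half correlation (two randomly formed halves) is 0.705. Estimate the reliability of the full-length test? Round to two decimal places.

0.83

The full test is twice the length of either half (n = 2).
r_full = 2r_hh / (1 + r_hh) = 2 × 0.705 / (1 + 0.705)
r_full = 1.4100 / 1.7050 ≈ 0.8270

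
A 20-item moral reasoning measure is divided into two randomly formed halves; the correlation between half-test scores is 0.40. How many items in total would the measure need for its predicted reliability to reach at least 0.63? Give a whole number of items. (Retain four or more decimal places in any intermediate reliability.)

26

r_full = 2(0.40)/(1 + 0.40) = 0.5714
Solve Spearman-Brown for n: n = 0.63(1 − 0.5714) / [0.5714(1 − 0.63)] = 1.2772
Items = 1.2772 × 20 ≈ 25.54 → 26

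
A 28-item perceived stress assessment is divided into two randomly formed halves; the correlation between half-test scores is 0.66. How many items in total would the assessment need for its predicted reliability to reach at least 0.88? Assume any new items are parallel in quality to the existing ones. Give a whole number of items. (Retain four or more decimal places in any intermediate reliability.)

Corrected full-test reliability: r_full = 2 × 0.66 / (1 + 0.66) ≈ 0.7952
Solve Spearman-Brown for n: n = 0.88(1 − 0.7952) / [0.7952(1 − 0.88)] = 1.8887
Items = 1.8887 × 28 ≈ 52.88 → 53

53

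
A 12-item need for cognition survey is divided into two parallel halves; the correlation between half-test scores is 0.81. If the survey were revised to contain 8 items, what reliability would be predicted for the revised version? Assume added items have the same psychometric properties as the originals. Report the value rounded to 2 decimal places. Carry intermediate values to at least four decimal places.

Full-test reliability from the split-half r: r_full = 2(0.81)/(1 + 0.81) = 0.8950
Then adjust to 8 items: n = 8/12 = 0.6667
r_new = n·r_full / (1 + (n − 1)·r_full) = 0.5967 / 0.7017 ≈ 0.8504

0.85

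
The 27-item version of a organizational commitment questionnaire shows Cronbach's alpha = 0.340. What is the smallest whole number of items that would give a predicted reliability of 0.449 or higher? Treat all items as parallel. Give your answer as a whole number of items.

n = [0.449 × 0.660] / [0.340 × 0.551]
n = 0.296340 / 0.187340 ≈ 1.5818
1.5818 × 27 = 42.71 → 43 items

43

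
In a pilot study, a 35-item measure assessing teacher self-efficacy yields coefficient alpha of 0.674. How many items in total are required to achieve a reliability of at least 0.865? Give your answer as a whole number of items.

109

Rearranging the Spearman-Brown formula for n,
n = r_target (1 − r_old) / [ r_old (1 − r_target) ]
n = [0.865 × 0.326] / [0.674 × 0.135]
  = 0.281990 / 0.090990 = 3.0991
Items needed = n × 35 = 3.0991 × 35 ≈ 108.47 → round up to 109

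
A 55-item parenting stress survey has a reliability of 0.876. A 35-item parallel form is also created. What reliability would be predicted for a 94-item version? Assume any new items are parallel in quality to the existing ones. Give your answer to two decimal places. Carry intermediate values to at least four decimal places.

The 35-item form is not needed; work directly from the 55-item form with n = 94/55 = 1.7091.
r_{94} = n·r / (1 + (n − 1)·r) = 1.4972 / 1.6212 ≈ 0.9235

0.92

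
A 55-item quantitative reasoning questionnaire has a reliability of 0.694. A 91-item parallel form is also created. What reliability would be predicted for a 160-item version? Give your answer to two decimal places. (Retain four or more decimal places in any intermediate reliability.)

0.87

Only the ratio of lengths matters: n = 160/55 = 2.9091
r_{160} = n·r / (1 + (n − 1)·r) = 2.0189 / 2.3249 ≈ 0.8684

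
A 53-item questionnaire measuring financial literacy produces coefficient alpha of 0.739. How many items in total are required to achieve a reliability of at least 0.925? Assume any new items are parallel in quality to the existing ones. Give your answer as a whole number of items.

Rearranging the Spearman-Brown formula for n,
n = r*(1 − r) / [ r (1 − r*) ]
n = 0.925(1 − 0.739) / [0.739(1 − 0.925)]
n = 0.241425 / 0.055425 ≈ 4.3559
Items needed = n × 53 = 4.3559 × 53 ≈ 230.86 → round up to 231

231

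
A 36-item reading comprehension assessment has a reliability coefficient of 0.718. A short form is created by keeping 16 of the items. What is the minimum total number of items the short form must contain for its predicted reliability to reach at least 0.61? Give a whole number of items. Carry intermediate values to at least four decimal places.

First, r for the 16-item form: n = 16/36 = 0.4444, so r_16 = 0.4444·0.718/(1 + (0.4444 − 1)·0.718) = 0.5308
Then solve for n' with r_old = 0.5308, r_target = 0.61: n' = 0.61(1 − 0.5308)/[0.5308(1 − 0.61)] = 1.3826
Total items = 1.3826 × 16 = 22.12, rounded up to 23.

23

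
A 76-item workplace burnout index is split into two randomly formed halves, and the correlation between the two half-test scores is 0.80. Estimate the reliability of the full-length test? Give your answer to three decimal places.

0.889

Apply the Spearman-Brown correction with n = 2:
r_full = 2(0.80) / (1 + 0.80)
r_full = 1.6000 / 1.8000 ≈ 0.8889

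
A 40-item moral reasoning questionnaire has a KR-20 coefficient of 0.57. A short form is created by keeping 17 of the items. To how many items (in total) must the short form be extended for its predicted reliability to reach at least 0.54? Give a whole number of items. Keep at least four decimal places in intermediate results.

36

Short-form reliability: n = 17/40 = 0.4250; r_17 = n·r/(1+(n−1)r) ≈ 0.3604
Then solve for n' with r_old = 0.3604, r_target = 0.54: n' = 0.54(1 − 0.3604)/[0.3604(1 − 0.54)] = 2.0833
Total items = 2.0833 × 17 = 35.42, rounded up to 36.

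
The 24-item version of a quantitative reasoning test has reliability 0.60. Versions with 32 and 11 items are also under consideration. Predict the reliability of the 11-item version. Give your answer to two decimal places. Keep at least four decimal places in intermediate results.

The 32-item form is not needed; work directly from the 24-item form with n = 11/24 = 0.4583.
r_{11} = n·r / (1 + (n − 1)·r) = 0.2750 / 0.6750 ≈ 0.4074

0.41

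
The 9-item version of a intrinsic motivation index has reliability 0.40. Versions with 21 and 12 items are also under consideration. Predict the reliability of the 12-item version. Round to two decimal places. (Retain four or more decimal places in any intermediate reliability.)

0.47

The 21-item form is not needed; work directly from the 9-item form with n = 12/9 = 1.3333.
r_{12} = n·r / (1 + (n − 1)·r) = 0.5333 / 1.1333 ≈ 0.4706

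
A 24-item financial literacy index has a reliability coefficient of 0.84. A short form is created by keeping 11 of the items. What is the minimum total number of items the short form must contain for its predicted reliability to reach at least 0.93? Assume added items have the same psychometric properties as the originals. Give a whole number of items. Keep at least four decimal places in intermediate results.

61

First, r for the 11-item form: n = 11/24 = 0.4583, so r_11 = 0.4583·0.84/(1 + (0.4583 − 1)·0.84) = 0.7064
Length factor from the short form to reach 0.93: n' = 0.93(1 − 0.7064) / [0.7064(1 − 0.93)] ≈ 5.5219
Total items = 5.5219 × 11 = 60.74, rounded up to 61.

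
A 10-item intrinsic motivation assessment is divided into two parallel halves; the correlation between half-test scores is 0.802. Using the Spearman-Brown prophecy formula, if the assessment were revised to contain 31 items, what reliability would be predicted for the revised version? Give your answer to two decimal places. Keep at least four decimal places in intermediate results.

0.96

Spearman-Brown correction (n = 2): r_full = 2·0.802/(1 + 0.802) = 0.8901
Then adjust to 31 items: n = 31/10 = 3.1000
r_new = n·r_full / (1 + (n − 1)·r_full) = 2.7593 / 2.8692 ≈ 0.9617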